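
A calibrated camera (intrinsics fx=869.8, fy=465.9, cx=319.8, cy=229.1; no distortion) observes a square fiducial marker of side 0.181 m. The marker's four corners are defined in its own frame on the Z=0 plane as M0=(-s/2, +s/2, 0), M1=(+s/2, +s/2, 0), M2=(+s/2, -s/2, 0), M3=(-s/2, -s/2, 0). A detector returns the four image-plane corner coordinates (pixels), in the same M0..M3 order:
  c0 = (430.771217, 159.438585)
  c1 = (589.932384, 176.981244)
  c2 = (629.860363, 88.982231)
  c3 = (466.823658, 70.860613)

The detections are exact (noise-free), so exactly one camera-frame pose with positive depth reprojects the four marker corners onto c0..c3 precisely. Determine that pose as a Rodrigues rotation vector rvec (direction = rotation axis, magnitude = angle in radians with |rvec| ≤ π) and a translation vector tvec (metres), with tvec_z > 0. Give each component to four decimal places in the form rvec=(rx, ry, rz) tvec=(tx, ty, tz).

rvec=(0.1298, 0.0045, 0.2017) tvec=(0.2300, -0.2143, 0.9556)

Intrinsics K: fx=869.8, fy=465.9, cx=319.8, cy=229.1
Marker side s = 0.181 m; corners in marker frame (Z=0):
  M0 = (-0.0905, +0.0905, 0)
  M1 = (+0.0905, +0.0905, 0)
  M2 = (+0.0905, -0.0905, 0)
  M3 = (-0.0905, -0.0905, 0)
Detected image corners:
  c0 = (430.771217, 159.438585) px
  c1 = (589.932384, 176.981244) px
  c2 = (629.860363, 88.982231) px
  c3 = (466.823658, 70.860613) px
Planar DLT: solve 8×8 A·h = b for H (H[2,2]=1):
  H  [+894.66057 -138.42508 +529.18010]
  H  [+99.61197 +504.53221 +124.61232]
  H  [+0.00896 +0.13502 +1.00000]
B = K⁻¹H; ‖b₁‖=1.046492, ‖b₂‖=1.046492; λ = 2/(‖b₁‖+‖b₂‖) = 0.955574, sign → tz>0 ⇒ λ=+0.955574
r₁ = λ·B[:,0] = (+0.97974,+0.20010,+0.00856); r₂ = λ·B[:,1] = (-0.19951,+0.97136,+0.12902)
r₃ = r₁×r₂ = (+0.01750,-0.12812,+0.99160); SVD([r₁ r₂ r₃]) → R = UVᵀ:
  R  [+0.97974 -0.19951 +0.01750]
  R  [+0.20010 +0.97136 -0.12812]
  R  [+0.00856 +0.12902 +0.99160]
t = (+0.23003, -0.21431, +0.95557) m
tr R = 2.942706; θ = arccos((tr R − 1)/2) = 0.239936 rad = 13.747°
axis k = ((R−Rᵀ)₃₂, (R−Rᵀ)₁₃, (R−Rᵀ)₂₁) / (2 sinθ) = (+0.541034, +0.018814, +0.840790)
rvec = θ·k = (+0.129814, +0.004514, +0.201736)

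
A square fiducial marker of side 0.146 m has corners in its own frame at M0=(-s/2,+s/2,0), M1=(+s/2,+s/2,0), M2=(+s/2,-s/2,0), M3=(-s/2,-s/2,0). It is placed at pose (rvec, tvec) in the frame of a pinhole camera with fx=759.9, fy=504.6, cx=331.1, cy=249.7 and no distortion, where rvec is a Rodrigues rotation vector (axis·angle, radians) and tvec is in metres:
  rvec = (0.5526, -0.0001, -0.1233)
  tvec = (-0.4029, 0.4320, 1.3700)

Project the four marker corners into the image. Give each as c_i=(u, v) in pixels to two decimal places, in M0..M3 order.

c0=(79.62, 429.32) c1=(157.09, 423.81) c2=(137.34, 387.06) c3=(55.50, 393.01)

Intrinsics K: fx=759.9, fy=504.6, cx=331.1, cy=249.7
Marker side s = 0.146 m; corners in marker frame (Z=0):
  M0 = (-0.0730, +0.0730, 0)
  M1 = (+0.0730, +0.0730, 0)
  M2 = (+0.0730, -0.0730, 0)
  M3 = (-0.0730, -0.0730, 0)
rvec = (0.5526, -0.0001, -0.1233), |rvec| = θ = 0.56619 rad = 32.440°
Rodrigues: sinθ=0.53642, 1−cosθ=0.15605; R = I + sinθ·[k]× + (1−cosθ)·[k]×²:
    [+0.99260 +0.11679 -0.03326]
    [-0.11684 +0.84395 -0.52354]
    [-0.03307 +0.52355 +0.85135]
t = (-0.4029, 0.4320, 1.3700) m
M0: Pc = R·M0+t = (-0.46683, +0.50214, +1.41063); u = 759.9·(-0.46683)/1.41063 + 331.1 = 79.6192, v = 504.6·(+0.50214)/1.41063 + 249.7 = 429.3206
M1: Pc = R·M1+t = (-0.32191, +0.48508, +1.40580); u = 759.9·(-0.32191)/1.40580 + 331.1 = 157.0909, v = 504.6·(+0.48508)/1.40580 + 249.7 = 423.8143
M2: Pc = R·M2+t = (-0.33897, +0.36186, +1.32937); u = 759.9·(-0.33897)/1.32937 + 331.1 = 137.3384, v = 504.6·(+0.36186)/1.32937 + 249.7 = 387.0553
M3: Pc = R·M3+t = (-0.48389, +0.37892, +1.33420); u = 759.9·(-0.48389)/1.33420 + 331.1 = 55.4997, v = 504.6·(+0.37892)/1.33420 + 249.7 = 393.0101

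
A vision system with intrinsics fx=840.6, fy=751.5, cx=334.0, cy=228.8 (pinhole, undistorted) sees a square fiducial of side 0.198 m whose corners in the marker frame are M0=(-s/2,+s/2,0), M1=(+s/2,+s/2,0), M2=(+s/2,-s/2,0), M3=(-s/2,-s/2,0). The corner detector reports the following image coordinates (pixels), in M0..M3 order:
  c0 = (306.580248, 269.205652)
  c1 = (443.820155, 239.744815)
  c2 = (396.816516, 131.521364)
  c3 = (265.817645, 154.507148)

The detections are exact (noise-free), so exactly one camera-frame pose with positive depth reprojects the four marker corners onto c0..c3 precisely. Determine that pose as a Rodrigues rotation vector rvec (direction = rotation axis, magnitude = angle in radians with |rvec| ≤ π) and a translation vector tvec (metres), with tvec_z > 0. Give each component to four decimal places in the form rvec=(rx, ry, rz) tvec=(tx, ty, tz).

rvec=(-0.4042, -0.2139, -0.2691) tvec=(0.0277, -0.0496, 1.1629)

Intrinsics K: fx=840.6, fy=751.5, cx=334.0, cy=228.8
Marker side s = 0.198 m; corners in marker frame (Z=0):
  M0 = (-0.0990, +0.0990, 0)
  M1 = (+0.0990, +0.0990, 0)
  M2 = (+0.0990, -0.0990, 0)
  M3 = (-0.0990, -0.0990, 0)
Detected image corners:
  c0 = (306.580248, 269.205652) px
  c1 = (443.820155, 239.744815) px
  c2 = (396.816516, 131.521364) px
  c3 = (265.817645, 154.507148) px
Planar DLT: solve 8×8 A·h = b for H (H[2,2]=1):
  H  [+754.99149 +113.40095 +354.05877]
  H  [-88.00383 +501.49109 +196.76199]
  H  [+0.22109 -0.30736 +1.00000]
B = K⁻¹H; ‖b₁‖=0.859939, ‖b₂‖=0.859939; λ = 2/(‖b₁‖+‖b₂‖) = 1.162874, sign → tz>0 ⇒ λ=+1.162874
r₁ = λ·B[:,0] = (+0.94229,-0.21445,+0.25709); r₂ = λ·B[:,1] = (+0.29889,+0.88483,-0.35742)
r₃ = r₁×r₂ = (-0.15084,+0.41363,+0.89786); SVD([r₁ r₂ r₃]) → R = UVᵀ:
  R  [+0.94229 +0.29889 -0.15084]
  R  [-0.21445 +0.88483 +0.41363]
  R  [+0.25709 -0.35742 +0.89786]
t = (+0.02775, -0.04958, +1.16287) m
tr R = 2.724980; θ = arccos((tr R − 1)/2) = 0.530627 rad = 30.403°
axis k = ((R−Rᵀ)₃₂, (R−Rᵀ)₁₃, (R−Rᵀ)₂₁) / (2 sinθ) = (-0.761794, -0.403034, -0.507182)
rvec = θ·k = (-0.404228, -0.213861, -0.269124)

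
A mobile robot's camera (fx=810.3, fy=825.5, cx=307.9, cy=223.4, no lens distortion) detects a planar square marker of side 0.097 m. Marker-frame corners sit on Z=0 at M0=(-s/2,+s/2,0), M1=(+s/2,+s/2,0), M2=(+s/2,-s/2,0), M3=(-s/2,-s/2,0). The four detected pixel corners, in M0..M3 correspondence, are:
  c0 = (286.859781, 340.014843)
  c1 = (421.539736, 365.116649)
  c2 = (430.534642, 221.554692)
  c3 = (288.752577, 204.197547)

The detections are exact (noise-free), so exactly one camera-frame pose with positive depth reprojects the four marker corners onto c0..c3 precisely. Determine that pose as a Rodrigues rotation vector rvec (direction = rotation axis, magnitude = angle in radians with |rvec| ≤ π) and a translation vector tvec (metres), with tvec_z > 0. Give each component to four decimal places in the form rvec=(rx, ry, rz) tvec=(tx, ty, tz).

rvec=(0.2690, 0.3733, 0.0721) tvec=(0.0312, 0.0398, 0.5406)

Intrinsics K: fx=810.3, fy=825.5, cx=307.9, cy=223.4
Marker side s = 0.097 m; corners in marker frame (Z=0):
  M0 = (-0.0485, +0.0485, 0)
  M1 = (+0.0485, +0.0485, 0)
  M2 = (+0.0485, -0.0485, 0)
  M3 = (-0.0485, -0.0485, 0)
Detected image corners:
  c0 = (286.859781, 340.014843) px
  c1 = (421.539736, 365.116649) px
  c2 = (430.534642, 221.554692) px
  c3 = (288.752577, 204.197547) px
Planar DLT: solve 8×8 A·h = b for H (H[2,2]=1):
  H  [+1192.81565 +124.97036 +354.68235]
  H  [+36.58130 +1581.37769 +284.09503]
  H  [-0.64818 +0.50415 +1.00000]
B = K⁻¹H; ‖b₁‖=1.849650, ‖b₂‖=1.849650; λ = 2/(‖b₁‖+‖b₂‖) = 0.540643, sign → tz>0 ⇒ λ=+0.540643
r₁ = λ·B[:,0] = (+0.92902,+0.11879,-0.35044); r₂ = λ·B[:,1] = (-0.02019,+0.96193,+0.27256)
r₃ = r₁×r₂ = (+0.36947,-0.24614,+0.89605); SVD([r₁ r₂ r₃]) → R = UVᵀ:
  R  [+0.92902 -0.02019 +0.36947]
  R  [+0.11879 +0.96193 -0.24614]
  R  [-0.35044 +0.27256 +0.89605]
t = (+0.03121, +0.03975, +0.54064) m
tr R = 2.786996; θ = arccos((tr R − 1)/2) = 0.465721 rad = 26.684°
axis k = ((R−Rᵀ)₃₂, (R−Rᵀ)₁₃, (R−Rᵀ)₂₁) / (2 sinθ) = (+0.577540, +0.801562, +0.154746)
rvec = θ·k = (+0.268972, +0.373304, +0.072068)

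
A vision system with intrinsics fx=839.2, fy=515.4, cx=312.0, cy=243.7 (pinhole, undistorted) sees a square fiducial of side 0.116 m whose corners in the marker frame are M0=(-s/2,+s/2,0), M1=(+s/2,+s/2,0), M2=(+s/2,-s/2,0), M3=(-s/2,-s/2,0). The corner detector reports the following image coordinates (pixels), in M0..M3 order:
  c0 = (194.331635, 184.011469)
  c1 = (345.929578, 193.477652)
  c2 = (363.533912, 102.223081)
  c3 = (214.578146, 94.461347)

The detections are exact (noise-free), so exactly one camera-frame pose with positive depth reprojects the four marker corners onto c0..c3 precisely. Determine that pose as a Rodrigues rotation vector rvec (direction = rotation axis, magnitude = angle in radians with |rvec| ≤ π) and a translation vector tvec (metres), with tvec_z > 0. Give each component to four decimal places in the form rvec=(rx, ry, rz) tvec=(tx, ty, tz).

Intrinsics K: fx=839.2, fy=515.4, cx=312.0, cy=243.7
Marker side s = 0.116 m; corners in marker frame (Z=0):
  M0 = (-0.0580, +0.0580, 0)
  M1 = (+0.0580, +0.0580, 0)
  M2 = (+0.0580, -0.0580, 0)
  M3 = (-0.0580, -0.0580, 0)
Detected image corners:
  c0 = (194.331635, 184.011469) px
  c1 = (345.929578, 193.477652) px
  c2 = (363.533912, 102.223081) px
  c3 = (214.578146, 94.461347) px
Planar DLT: solve 8×8 A·h = b for H (H[2,2]=1):
  H  [+1254.46312 -210.77735 +279.04888]
  H  [+53.18019 +754.86603 +143.06115]
  H  [-0.14634 -0.17000 +1.00000]
B = K⁻¹H; ‖b₁‖=1.565651, ‖b₂‖=1.565651; λ = 2/(‖b₁‖+‖b₂‖) = 0.638712, sign → tz>0 ⇒ λ=+0.638712
r₁ = λ·B[:,0] = (+0.98952,+0.11010,-0.09347); r₂ = λ·B[:,1] = (-0.12005,+0.98681,-0.10858)
r₃ = r₁×r₂ = (+0.08028,+0.11866,+0.98968); SVD([r₁ r₂ r₃]) → R = UVᵀ:
  R  [+0.98952 -0.12005 +0.08028]
  R  [+0.11010 +0.98681 +0.11866]
  R  [-0.09347 -0.10858 +0.98968]
t = (-0.02508, -0.12472, +0.63871) m
tr R = 2.966012; θ = arccos((tr R − 1)/2) = 0.184621 rad = 10.578°
axis k = ((R−Rᵀ)₃₂, (R−Rᵀ)₁₃, (R−Rᵀ)₂₁) / (2 sinθ) = (-0.618942, +0.473234, +0.626865)
rvec = θ·k = (-0.114270, +0.087369, +0.115732)

rvec=(-0.1143, 0.0874, 0.1157) tvec=(-0.0251, -0.1247, 0.6387)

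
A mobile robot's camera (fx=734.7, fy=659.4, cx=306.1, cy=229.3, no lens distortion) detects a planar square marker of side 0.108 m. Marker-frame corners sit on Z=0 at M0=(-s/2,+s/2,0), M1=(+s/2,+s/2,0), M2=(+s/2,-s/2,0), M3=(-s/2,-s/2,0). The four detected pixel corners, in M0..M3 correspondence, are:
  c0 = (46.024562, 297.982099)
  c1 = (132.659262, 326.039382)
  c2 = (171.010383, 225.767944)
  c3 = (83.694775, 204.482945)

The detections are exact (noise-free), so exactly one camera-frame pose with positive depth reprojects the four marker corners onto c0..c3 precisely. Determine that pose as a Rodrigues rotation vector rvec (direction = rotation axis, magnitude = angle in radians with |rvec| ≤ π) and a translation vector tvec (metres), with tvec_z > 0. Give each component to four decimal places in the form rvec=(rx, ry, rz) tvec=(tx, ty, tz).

Intrinsics K: fx=734.7, fy=659.4, cx=306.1, cy=229.3
Marker side s = 0.108 m; corners in marker frame (Z=0):
  M0 = (-0.0540, +0.0540, 0)
  M1 = (+0.0540, +0.0540, 0)
  M2 = (+0.0540, -0.0540, 0)
  M3 = (-0.0540, -0.0540, 0)
Detected image corners:
  c0 = (46.024562, 297.982099) px
  c1 = (132.659262, 326.039382) px
  c2 = (171.010383, 225.767944) px
  c3 = (83.694775, 204.482945) px
Planar DLT: solve 8×8 A·h = b for H (H[2,2]=1):
  H  [+740.45572 -372.35878 +107.13483]
  H  [+70.23382 +846.17847 +262.67388]
  H  [-0.59902 -0.18930 +1.00000]
B = K⁻¹H; ‖b₁‖=1.427935, ‖b₂‖=1.427935; λ = 2/(‖b₁‖+‖b₂‖) = 0.700312, sign → tz>0 ⇒ λ=+0.700312
r₁ = λ·B[:,0] = (+0.88058,+0.22047,-0.41950); r₂ = λ·B[:,1] = (-0.29970,+0.94478,-0.13257)
r₃ = r₁×r₂ = (+0.36711,+0.24246,+0.89802); SVD([r₁ r₂ r₃]) → R = UVᵀ:
  R  [+0.88058 -0.29970 +0.36711]
  R  [+0.22047 +0.94478 +0.24246]
  R  [-0.41950 -0.13257 +0.89802]
t = (-0.18965, +0.03544, +0.70031) m
tr R = 2.723377; θ = arccos((tr R − 1)/2) = 0.532208 rad = 30.493°
axis k = ((R−Rᵀ)₃₂, (R−Rᵀ)₁₃, (R−Rᵀ)₂₁) / (2 sinθ) = (-0.369533, +0.775078, +0.512542)
rvec = θ·k = (-0.196668, +0.412503, +0.272779)

rvec=(-0.1967, 0.4125, 0.2728) tvec=(-0.1897, 0.0354, 0.7003)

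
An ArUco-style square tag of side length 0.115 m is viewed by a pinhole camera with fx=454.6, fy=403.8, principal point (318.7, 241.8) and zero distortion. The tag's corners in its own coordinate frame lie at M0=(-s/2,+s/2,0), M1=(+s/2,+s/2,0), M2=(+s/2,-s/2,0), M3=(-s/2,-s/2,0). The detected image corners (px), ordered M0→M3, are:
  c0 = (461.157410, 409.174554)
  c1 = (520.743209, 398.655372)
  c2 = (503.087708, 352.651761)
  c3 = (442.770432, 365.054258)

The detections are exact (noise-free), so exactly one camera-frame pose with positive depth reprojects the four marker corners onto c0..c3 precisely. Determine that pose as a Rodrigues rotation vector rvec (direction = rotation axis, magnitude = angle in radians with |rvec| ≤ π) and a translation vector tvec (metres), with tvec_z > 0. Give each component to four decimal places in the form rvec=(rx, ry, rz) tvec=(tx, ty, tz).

Intrinsics K: fx=454.6, fy=403.8, cx=318.7, cy=241.8
Marker side s = 0.115 m; corners in marker frame (Z=0):
  M0 = (-0.0575, +0.0575, 0)
  M1 = (+0.0575, +0.0575, 0)
  M2 = (+0.0575, -0.0575, 0)
  M3 = (-0.0575, -0.0575, 0)
Detected image corners:
  c0 = (461.157410, 409.174554) px
  c1 = (520.743209, 398.655372) px
  c2 = (503.087708, 352.651761) px
  c3 = (442.770432, 365.054258) px
Planar DLT: solve 8×8 A·h = b for H (H[2,2]=1):
  H  [+370.65271 +253.17429 +481.50463]
  H  [-218.76541 +467.99073 +381.74614]
  H  [-0.31255 +0.20005 +1.00000]
B = K⁻¹H; ‖b₁‖=1.137331, ‖b₂‖=1.137331; λ = 2/(‖b₁‖+‖b₂‖) = 0.879252, sign → tz>0 ⇒ λ=+0.879252
r₁ = λ·B[:,0] = (+0.90954,-0.31179,-0.27481); r₂ = λ·B[:,1] = (+0.36636,+0.91370,+0.17589)
r₃ = r₁×r₂ = (+0.19625,-0.26066,+0.94527); SVD([r₁ r₂ r₃]) → R = UVᵀ:
  R  [+0.90954 +0.36636 +0.19625]
  R  [-0.31179 +0.91370 -0.26066]
  R  [-0.27481 +0.17589 +0.94527]
t = (+0.31488, +0.30472, +0.87925) m
tr R = 2.768514; θ = arccos((tr R − 1)/2) = 0.485896 rad = 27.840°
axis k = ((R−Rᵀ)₃₂, (R−Rᵀ)₁₃, (R−Rᵀ)₂₁) / (2 sinθ) = (+0.467398, +0.504341, -0.726071)
rvec = θ·k = (+0.227107, +0.245057, -0.352795)

rvec=(0.2271, 0.2451, -0.3528) tvec=(0.3149, 0.3047, 0.8793)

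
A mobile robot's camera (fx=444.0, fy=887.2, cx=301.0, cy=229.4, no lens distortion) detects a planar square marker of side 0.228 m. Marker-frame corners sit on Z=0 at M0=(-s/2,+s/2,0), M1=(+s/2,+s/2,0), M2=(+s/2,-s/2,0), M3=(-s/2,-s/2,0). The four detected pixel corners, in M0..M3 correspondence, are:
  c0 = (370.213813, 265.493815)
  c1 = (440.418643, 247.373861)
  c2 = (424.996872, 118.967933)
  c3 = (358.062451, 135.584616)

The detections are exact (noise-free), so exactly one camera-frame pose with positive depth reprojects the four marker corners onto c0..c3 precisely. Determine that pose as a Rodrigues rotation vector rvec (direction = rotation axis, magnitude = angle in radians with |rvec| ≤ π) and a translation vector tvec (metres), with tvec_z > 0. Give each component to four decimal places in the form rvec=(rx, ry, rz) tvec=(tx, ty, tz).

Intrinsics K: fx=444.0, fy=887.2, cx=301.0, cy=229.4
Marker side s = 0.228 m; corners in marker frame (Z=0):
  M0 = (-0.1140, +0.1140, 0)
  M1 = (+0.1140, +0.1140, 0)
  M2 = (+0.1140, -0.1140, 0)
  M3 = (-0.1140, -0.1140, 0)
Detected image corners:
  c0 = (370.213813, 265.493815) px
  c1 = (440.418643, 247.373861) px
  c2 = (424.996872, 118.967933) px
  c3 = (358.062451, 135.584616) px
Planar DLT: solve 8×8 A·h = b for H (H[2,2]=1):
  H  [+309.46003 -24.64697 +398.34225]
  H  [-71.81531 +525.47772 +190.25990]
  H  [+0.02231 -0.21367 +1.00000]
B = K⁻¹H; ‖b₁‖=0.687708, ‖b₂‖=0.687708; λ = 2/(‖b₁‖+‖b₂‖) = 1.454105, sign → tz>0 ⇒ λ=+1.454105
r₁ = λ·B[:,0] = (+0.99149,-0.12609,+0.03245); r₂ = λ·B[:,1] = (+0.12992,+0.94159,-0.31070)
r₃ = r₁×r₂ = (+0.00863,+0.31228,+0.94995); SVD([r₁ r₂ r₃]) → R = UVᵀ:
  R  [+0.99149 +0.12992 +0.00863]
  R  [-0.12609 +0.94159 +0.31228]
  R  [+0.03245 -0.31070 +0.94995]
t = (+0.31880, -0.06415, +1.45410) m
tr R = 2.883026; θ = arccos((tr R − 1)/2) = 0.343703 rad = 19.693°
axis k = ((R−Rᵀ)₃₂, (R−Rᵀ)₁₃, (R−Rᵀ)₂₁) / (2 sinθ) = (-0.924367, -0.035348, -0.379864)
rvec = θ·k = (-0.317708, -0.012149, -0.130560)

rvec=(-0.3177, -0.0121, -0.1306) tvec=(0.3188, -0.0641, 1.4541)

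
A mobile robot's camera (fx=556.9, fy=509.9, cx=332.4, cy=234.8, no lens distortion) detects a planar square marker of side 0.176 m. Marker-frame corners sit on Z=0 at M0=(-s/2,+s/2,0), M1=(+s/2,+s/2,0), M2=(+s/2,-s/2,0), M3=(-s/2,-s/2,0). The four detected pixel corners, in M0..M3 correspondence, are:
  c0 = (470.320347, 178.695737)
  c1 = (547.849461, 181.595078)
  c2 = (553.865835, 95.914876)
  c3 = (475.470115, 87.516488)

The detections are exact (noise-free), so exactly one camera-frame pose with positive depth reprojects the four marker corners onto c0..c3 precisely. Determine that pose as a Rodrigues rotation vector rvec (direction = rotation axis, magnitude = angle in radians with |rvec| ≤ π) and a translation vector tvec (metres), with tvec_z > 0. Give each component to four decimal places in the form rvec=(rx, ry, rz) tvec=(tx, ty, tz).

Intrinsics K: fx=556.9, fy=509.9, cx=332.4, cy=234.8
Marker side s = 0.176 m; corners in marker frame (Z=0):
  M0 = (-0.0880, +0.0880, 0)
  M1 = (+0.0880, +0.0880, 0)
  M2 = (+0.0880, -0.0880, 0)
  M3 = (-0.0880, -0.0880, 0)
Detected image corners:
  c0 = (470.320347, 178.695737) px
  c1 = (547.849461, 181.595078) px
  c2 = (553.865835, 95.914876) px
  c3 = (475.470115, 87.516488) px
Planar DLT: solve 8×8 A·h = b for H (H[2,2]=1):
  H  [+620.92949 +13.27701 +513.04754]
  H  [+79.23804 +513.93326 +136.35959]
  H  [+0.34770 +0.08806 +1.00000]
B = K⁻¹H; ‖b₁‖=0.971785, ‖b₂‖=0.971785; λ = 2/(‖b₁‖+‖b₂‖) = 1.029034, sign → tz>0 ⇒ λ=+1.029034
r₁ = λ·B[:,0] = (+0.93379,-0.00485,+0.35780); r₂ = λ·B[:,1] = (-0.02955,+0.99545,+0.09061)
r₃ = r₁×r₂ = (-0.35661,-0.09519,+0.92939); SVD([r₁ r₂ r₃]) → R = UVᵀ:
  R  [+0.93379 -0.02955 -0.35661]
  R  [-0.00485 +0.99545 -0.09519]
  R  [+0.35780 +0.09061 +0.92939]
t = (+0.33380, -0.19866, +1.02903) m
tr R = 2.858627; θ = arccos((tr R − 1)/2) = 0.378247 rad = 21.672°
axis k = ((R−Rᵀ)₃₂, (R−Rᵀ)₁₃, (R−Rᵀ)₂₁) / (2 sinθ) = (+0.251564, -0.967262, +0.033448)
rvec = θ·k = (+0.095153, -0.365864, +0.012651)

rvec=(0.0952, -0.3659, 0.0127) tvec=(0.3338, -0.1987, 1.0290)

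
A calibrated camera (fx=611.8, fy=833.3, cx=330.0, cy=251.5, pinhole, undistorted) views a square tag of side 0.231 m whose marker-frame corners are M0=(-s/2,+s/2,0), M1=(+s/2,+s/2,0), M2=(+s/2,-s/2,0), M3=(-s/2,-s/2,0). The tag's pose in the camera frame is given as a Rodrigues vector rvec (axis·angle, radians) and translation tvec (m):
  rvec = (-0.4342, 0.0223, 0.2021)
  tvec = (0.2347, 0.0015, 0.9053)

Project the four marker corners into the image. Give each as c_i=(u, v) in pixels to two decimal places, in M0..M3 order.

c0=(399.71, 330.61) c1=(563.86, 374.96) c2=(569.89, 181.82) c3=(422.05, 144.89)

Intrinsics K: fx=611.8, fy=833.3, cx=330.0, cy=251.5
Marker side s = 0.231 m; corners in marker frame (Z=0):
  M0 = (-0.1155, +0.1155, 0)
  M1 = (+0.1155, +0.1155, 0)
  M2 = (+0.1155, -0.1155, 0)
  M3 = (-0.1155, -0.1155, 0)
rvec = (-0.4342, 0.0223, 0.2021), |rvec| = θ = 0.47945 rad = 27.470°
Rodrigues: sinθ=0.46129, 1−cosθ=0.11275; R = I + sinθ·[k]× + (1−cosθ)·[k]×²:
    [+0.97972 -0.19919 -0.02159]
    [+0.18970 +0.88749 +0.41997]
    [-0.06450 -0.41554 +0.90728]
t = (0.2347, 0.0015, 0.9053) m
M0: Pc = R·M0+t = (+0.09854, +0.08210, +0.86475); u = 611.8·(+0.09854)/0.86475 + 330.0 = 399.7120, v = 833.3·(+0.08210)/0.86475 + 251.5 = 330.6094
M1: Pc = R·M1+t = (+0.32485, +0.12592, +0.84986); u = 611.8·(+0.32485)/0.84986 + 330.0 = 563.8560, v = 833.3·(+0.12592)/0.84986 + 251.5 = 374.9626
M2: Pc = R·M2+t = (+0.37086, -0.07910, +0.94585); u = 611.8·(+0.37086)/0.94585 + 330.0 = 569.8860, v = 833.3·(-0.07910)/0.94585 + 251.5 = 181.8160
M3: Pc = R·M3+t = (+0.14455, -0.12292, +0.96074); u = 611.8·(+0.14455)/0.96074 + 330.0 = 422.0485, v = 833.3·(-0.12292)/0.96074 + 251.5 = 144.8896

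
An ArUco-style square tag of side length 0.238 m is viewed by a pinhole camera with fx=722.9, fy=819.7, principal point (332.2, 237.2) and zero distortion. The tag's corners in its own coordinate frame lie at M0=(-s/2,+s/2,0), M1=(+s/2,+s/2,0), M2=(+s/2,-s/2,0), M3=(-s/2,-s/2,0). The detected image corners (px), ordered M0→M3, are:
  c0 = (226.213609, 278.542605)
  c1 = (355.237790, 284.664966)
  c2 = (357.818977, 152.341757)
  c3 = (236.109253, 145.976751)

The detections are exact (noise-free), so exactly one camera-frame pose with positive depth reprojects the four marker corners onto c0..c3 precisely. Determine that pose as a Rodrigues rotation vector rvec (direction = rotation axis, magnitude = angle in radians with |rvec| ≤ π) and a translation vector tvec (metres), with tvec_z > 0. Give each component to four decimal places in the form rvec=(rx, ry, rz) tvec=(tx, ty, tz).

rvec=(-0.3416, -0.0335, 0.0384) tvec=(-0.0724, -0.0398, 1.3737)

Intrinsics K: fx=722.9, fy=819.7, cx=332.2, cy=237.2
Marker side s = 0.238 m; corners in marker frame (Z=0):
  M0 = (-0.1190, +0.1190, 0)
  M1 = (+0.1190, +0.1190, 0)
  M2 = (+0.1190, -0.1190, 0)
  M3 = (-0.1190, -0.1190, 0)
Detected image corners:
  c0 = (226.213609, 278.542605) px
  c1 = (355.237790, 284.664966) px
  c2 = (357.818977, 152.341757) px
  c3 = (236.109253, 145.976751) px
Planar DLT: solve 8×8 A·h = b for H (H[2,2]=1):
  H  [+531.94990 -97.93027 +294.07883]
  H  [+30.38608 +503.89476 +213.46434]
  H  [+0.01921 -0.24419 +1.00000]
B = K⁻¹H; ‖b₁‖=0.727964, ‖b₂‖=0.727964; λ = 2/(‖b₁‖+‖b₂‖) = 1.373694, sign → tz>0 ⇒ λ=+1.373694
r₁ = λ·B[:,0] = (+0.99871,+0.04329,+0.02639); r₂ = λ·B[:,1] = (-0.03194,+0.94152,-0.33544)
r₃ = r₁×r₂ = (-0.03936,+0.33417,+0.94169); SVD([r₁ r₂ r₃]) → R = UVᵀ:
  R  [+0.99871 -0.03194 -0.03936]
  R  [+0.04329 +0.94152 +0.33417]
  R  [+0.02639 -0.33544 +0.94169]
t = (-0.07244, -0.03978, +1.37369) m
tr R = 2.881926; θ = arccos((tr R − 1)/2) = 0.345333 rad = 19.786°
axis k = ((R−Rᵀ)₃₂, (R−Rᵀ)₁₃, (R−Rᵀ)₂₁) / (2 sinθ) = (-0.989050, -0.097120, +0.111122)
rvec = θ·k = (-0.341551, -0.033539, +0.038374)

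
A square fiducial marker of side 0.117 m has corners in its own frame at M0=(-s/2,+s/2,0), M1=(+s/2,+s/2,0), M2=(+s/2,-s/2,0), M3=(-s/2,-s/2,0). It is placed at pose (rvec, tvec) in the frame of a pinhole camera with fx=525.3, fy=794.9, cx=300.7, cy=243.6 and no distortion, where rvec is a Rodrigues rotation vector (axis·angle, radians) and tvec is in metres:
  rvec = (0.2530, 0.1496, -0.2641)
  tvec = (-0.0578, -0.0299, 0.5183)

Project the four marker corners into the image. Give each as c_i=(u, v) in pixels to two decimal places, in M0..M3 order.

c0=(206.21, 300.35) c1=(315.00, 260.04) c2=(281.47, 85.29) c3=(168.44, 134.76)

Intrinsics K: fx=525.3, fy=794.9, cx=300.7, cy=243.6
Marker side s = 0.117 m; corners in marker frame (Z=0):
  M0 = (-0.0585, +0.0585, 0)
  M1 = (+0.0585, +0.0585, 0)
  M2 = (+0.0585, -0.0585, 0)
  M3 = (-0.0585, -0.0585, 0)
rvec = (0.2530, 0.1496, -0.2641), |rvec| = θ = 0.39514 rad = 22.640°
Rodrigues: sinθ=0.38494, 1−cosθ=0.07706; R = I + sinθ·[k]× + (1−cosθ)·[k]×²:
    [+0.95453 +0.27596 +0.11276]
    [-0.23860 +0.93399 -0.26597]
    [-0.17871 +0.22697 +0.95736]
t = (-0.0578, -0.0299, 0.5183) m
M0: Pc = R·M0+t = (-0.09750, +0.03870, +0.54203); u = 525.3·(-0.09750)/0.54203 + 300.7 = 206.2133, v = 794.9·(+0.03870)/0.54203 + 243.6 = 300.3490
M1: Pc = R·M1+t = (+0.01418, +0.01078, +0.52112); u = 525.3·(+0.01418)/0.52112 + 300.7 = 314.9975, v = 794.9·(+0.01078)/0.52112 + 243.6 = 260.0435
M2: Pc = R·M2+t = (-0.01810, -0.09850, +0.49457); u = 525.3·(-0.01810)/0.49457 + 300.7 = 281.4715, v = 794.9·(-0.09850)/0.49457 + 243.6 = 85.2904
M3: Pc = R·M3+t = (-0.12978, -0.07058, +0.51548); u = 525.3·(-0.12978)/0.51548 + 300.7 = 168.4431, v = 794.9·(-0.07058)/0.51548 + 243.6 = 134.7609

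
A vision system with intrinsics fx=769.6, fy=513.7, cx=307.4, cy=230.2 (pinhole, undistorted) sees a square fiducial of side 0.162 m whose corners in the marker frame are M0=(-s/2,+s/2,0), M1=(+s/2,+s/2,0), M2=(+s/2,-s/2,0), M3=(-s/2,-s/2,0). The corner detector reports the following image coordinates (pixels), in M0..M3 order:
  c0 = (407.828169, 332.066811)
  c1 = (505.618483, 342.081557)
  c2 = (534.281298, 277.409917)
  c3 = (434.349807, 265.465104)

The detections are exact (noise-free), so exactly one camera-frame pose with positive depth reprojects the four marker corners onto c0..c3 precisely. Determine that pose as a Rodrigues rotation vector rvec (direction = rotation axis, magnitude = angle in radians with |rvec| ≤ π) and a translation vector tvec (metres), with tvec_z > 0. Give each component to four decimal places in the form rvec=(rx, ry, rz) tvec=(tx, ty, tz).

Intrinsics K: fx=769.6, fy=513.7, cx=307.4, cy=230.2
Marker side s = 0.162 m; corners in marker frame (Z=0):
  M0 = (-0.0810, +0.0810, 0)
  M1 = (+0.0810, +0.0810, 0)
  M2 = (+0.0810, -0.0810, 0)
  M3 = (-0.0810, -0.0810, 0)
Detected image corners:
  c0 = (407.828169, 332.066811) px
  c1 = (505.618483, 342.081557) px
  c2 = (534.281298, 277.409917) px
  c3 = (434.349807, 265.465104) px
Planar DLT: solve 8×8 A·h = b for H (H[2,2]=1):
  H  [+681.70103 -87.53029 +470.93141]
  H  [+113.95375 +458.68045 +304.79167]
  H  [+0.15205 +0.17613 +1.00000]
B = K⁻¹H; ‖b₁‖=0.852908, ‖b₂‖=0.852908; λ = 2/(‖b₁‖+‖b₂‖) = 1.172459, sign → tz>0 ⇒ λ=+1.172459
r₁ = λ·B[:,0] = (+0.96734,+0.18020,+0.17827); r₂ = λ·B[:,1] = (-0.21583,+0.95434,+0.20651)
r₃ = r₁×r₂ = (-0.13292,-0.23824,+0.96207); SVD([r₁ r₂ r₃]) → R = UVᵀ:
  R  [+0.96734 -0.21583 -0.13292]
  R  [+0.18020 +0.95434 -0.23824]
  R  [+0.17827 +0.20651 +0.96207]
t = (+0.24913, +0.17025, +1.17246) m
tr R = 2.883750; θ = arccos((tr R − 1)/2) = 0.342627 rad = 19.631°
axis k = ((R−Rᵀ)₃₂, (R−Rᵀ)₁₃, (R−Rᵀ)₂₁) / (2 sinθ) = (+0.661900, -0.463139, +0.589398)
rvec = θ·k = (+0.226785, -0.158684, +0.201944)

rvec=(0.2268, -0.1587, 0.2019) tvec=(0.2491, 0.1702, 1.1725)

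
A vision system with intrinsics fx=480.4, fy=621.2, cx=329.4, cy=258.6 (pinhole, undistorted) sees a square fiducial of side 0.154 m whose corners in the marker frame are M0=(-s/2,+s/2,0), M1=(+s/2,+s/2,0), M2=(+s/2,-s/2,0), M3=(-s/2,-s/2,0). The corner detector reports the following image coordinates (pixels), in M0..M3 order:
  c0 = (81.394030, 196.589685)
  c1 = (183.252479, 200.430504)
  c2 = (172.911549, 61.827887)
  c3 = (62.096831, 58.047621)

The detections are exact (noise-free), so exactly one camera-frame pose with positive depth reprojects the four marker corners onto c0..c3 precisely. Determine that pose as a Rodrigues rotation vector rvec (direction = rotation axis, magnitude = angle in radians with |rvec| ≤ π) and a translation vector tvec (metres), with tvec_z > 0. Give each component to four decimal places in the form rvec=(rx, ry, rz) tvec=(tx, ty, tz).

rvec=(0.3904, 0.0182, 0.0274) tvec=(-0.2946, -0.1410, 0.6929)

Intrinsics K: fx=480.4, fy=621.2, cx=329.4, cy=258.6
Marker side s = 0.154 m; corners in marker frame (Z=0):
  M0 = (-0.0770, +0.0770, 0)
  M1 = (+0.0770, +0.0770, 0)
  M2 = (+0.0770, -0.0770, 0)
  M3 = (-0.0770, -0.0770, 0)
Detected image corners:
  c0 = (81.394030, 196.589685) px
  c1 = (183.252479, 200.430504) px
  c2 = (172.911549, 61.827887) px
  c3 = (62.096831, 58.047621) px
Planar DLT: solve 8×8 A·h = b for H (H[2,2]=1):
  H  [+687.02543 +164.89807 +125.15372]
  H  [+22.43307 +970.81843 +132.15247]
  H  [-0.01795 +0.54942 +1.00000]
B = K⁻¹H; ‖b₁‖=1.443186, ‖b₂‖=1.443186; λ = 2/(‖b₁‖+‖b₂‖) = 0.692911, sign → tz>0 ⇒ λ=+0.692911
r₁ = λ·B[:,0] = (+0.99947,+0.03020,-0.01243); r₂ = λ·B[:,1] = (-0.02319,+0.92441,+0.38070)
r₃ = r₁×r₂ = (+0.02299,-0.38021,+0.92462); SVD([r₁ r₂ r₃]) → R = UVᵀ:
  R  [+0.99947 -0.02319 +0.02299]
  R  [+0.03020 +0.92441 -0.38021]
  R  [-0.01243 +0.38070 +0.92462]
t = (-0.29460, -0.14104, +0.69291) m
tr R = 2.848489; θ = arccos((tr R − 1)/2) = 0.391744 rad = 22.445°
axis k = ((R−Rᵀ)₃₂, (R−Rᵀ)₁₃, (R−Rᵀ)₂₁) / (2 sinθ) = (+0.996473, +0.046394, +0.069924)
rvec = θ·k = (+0.390362, +0.018175, +0.027392)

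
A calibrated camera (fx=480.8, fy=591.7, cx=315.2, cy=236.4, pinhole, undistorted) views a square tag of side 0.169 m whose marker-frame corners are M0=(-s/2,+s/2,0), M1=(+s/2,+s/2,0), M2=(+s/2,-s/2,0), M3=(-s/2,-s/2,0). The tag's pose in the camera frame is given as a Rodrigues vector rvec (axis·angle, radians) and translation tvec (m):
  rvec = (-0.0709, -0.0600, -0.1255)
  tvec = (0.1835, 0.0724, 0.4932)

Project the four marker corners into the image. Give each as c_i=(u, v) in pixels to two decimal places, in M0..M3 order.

Intrinsics K: fx=480.8, fy=591.7, cx=315.2, cy=236.4
Marker side s = 0.169 m; corners in marker frame (Z=0):
  M0 = (-0.0845, +0.0845, 0)
  M1 = (+0.0845, +0.0845, 0)
  M2 = (+0.0845, -0.0845, 0)
  M3 = (-0.0845, -0.0845, 0)
rvec = (-0.0709, -0.0600, -0.1255), |rvec| = θ = 0.15613 rad = 8.946°
Rodrigues: sinθ=0.15550, 1−cosθ=0.01216; R = I + sinθ·[k]× + (1−cosθ)·[k]×²:
    [+0.99034 +0.12711 -0.05532]
    [-0.12287 +0.98963 +0.07437]
    [+0.06420 -0.06685 +0.99570]
t = (0.1835, 0.0724, 0.4932) m
M0: Pc = R·M0+t = (+0.11056, +0.16641, +0.48213); u = 480.8·(+0.11056)/0.48213 + 315.2 = 425.4529, v = 591.7·(+0.16641)/0.48213 + 236.4 = 440.6258
M1: Pc = R·M1+t = (+0.27793, +0.14564, +0.49298); u = 480.8·(+0.27793)/0.49298 + 315.2 = 586.2611, v = 591.7·(+0.14564)/0.49298 + 236.4 = 411.2082
M2: Pc = R·M2+t = (+0.25644, -0.02161, +0.50427); u = 480.8·(+0.25644)/0.50427 + 315.2 = 559.7057, v = 591.7·(-0.02161)/0.50427 + 236.4 = 211.0478
M3: Pc = R·M3+t = (+0.08907, -0.00084, +0.49342); u = 480.8·(+0.08907)/0.49342 + 315.2 = 401.9958, v = 591.7·(-0.00084)/0.49342 + 236.4 = 235.3908

c0=(425.45, 440.63) c1=(586.26, 411.21) c2=(559.71, 211.05) c3=(402.00, 235.39)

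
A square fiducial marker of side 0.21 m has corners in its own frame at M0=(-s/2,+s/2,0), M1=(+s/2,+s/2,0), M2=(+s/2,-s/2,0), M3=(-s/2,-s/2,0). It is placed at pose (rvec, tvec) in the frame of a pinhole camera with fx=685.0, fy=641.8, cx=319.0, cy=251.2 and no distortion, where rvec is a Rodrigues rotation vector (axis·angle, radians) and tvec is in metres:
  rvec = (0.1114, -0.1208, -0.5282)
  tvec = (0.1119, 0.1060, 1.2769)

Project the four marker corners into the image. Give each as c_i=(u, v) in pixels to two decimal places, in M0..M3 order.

c0=(358.48, 376.06) c1=(452.73, 321.64) c2=(399.75, 232.30) c3=(302.57, 286.67)

Intrinsics K: fx=685.0, fy=641.8, cx=319.0, cy=251.2
Marker side s = 0.21 m; corners in marker frame (Z=0):
  M0 = (-0.1050, +0.1050, 0)
  M1 = (+0.1050, +0.1050, 0)
  M2 = (+0.1050, -0.1050, 0)
  M3 = (-0.1050, -0.1050, 0)
rvec = (0.1114, -0.1208, -0.5282), |rvec| = θ = 0.55317 rad = 31.694°
Rodrigues: sinθ=0.52539, 1−cosθ=0.14914; R = I + sinθ·[k]× + (1−cosθ)·[k]×²:
    [+0.85691 +0.49511 -0.14341]
    [-0.50823 +0.85798 -0.07471]
    [+0.08605 +0.13690 +0.98684]
t = (0.1119, 0.1060, 1.2769) m
M0: Pc = R·M0+t = (+0.07391, +0.24945, +1.28224); u = 685.0·(+0.07391)/1.28224 + 319.0 = 358.4849, v = 641.8·(+0.24945)/1.28224 + 251.2 = 376.0581
M1: Pc = R·M1+t = (+0.25386, +0.14272, +1.30031); u = 685.0·(+0.25386)/1.30031 + 319.0 = 452.7341, v = 641.8·(+0.14272)/1.30031 + 251.2 = 321.6445
M2: Pc = R·M2+t = (+0.14989, -0.03745, +1.27156); u = 685.0·(+0.14989)/1.27156 + 319.0 = 399.7463, v = 641.8·(-0.03745)/1.27156 + 251.2 = 232.2969
M3: Pc = R·M3+t = (-0.03006, +0.06928, +1.25349); u = 685.0·(-0.03006)/1.25349 + 319.0 = 302.5716, v = 641.8·(+0.06928)/1.25349 + 251.2 = 286.6704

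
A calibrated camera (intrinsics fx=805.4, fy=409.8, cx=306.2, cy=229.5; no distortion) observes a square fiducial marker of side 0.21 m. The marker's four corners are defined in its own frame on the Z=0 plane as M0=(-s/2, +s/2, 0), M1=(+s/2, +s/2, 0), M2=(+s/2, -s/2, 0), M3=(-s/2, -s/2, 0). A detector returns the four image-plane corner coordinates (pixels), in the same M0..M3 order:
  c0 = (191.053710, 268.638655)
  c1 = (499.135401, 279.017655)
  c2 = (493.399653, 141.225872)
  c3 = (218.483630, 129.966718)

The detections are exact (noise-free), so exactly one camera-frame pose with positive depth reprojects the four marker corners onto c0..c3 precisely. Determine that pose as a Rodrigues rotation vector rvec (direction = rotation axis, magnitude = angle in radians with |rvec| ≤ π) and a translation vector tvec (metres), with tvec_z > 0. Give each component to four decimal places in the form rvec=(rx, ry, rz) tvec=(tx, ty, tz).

Intrinsics K: fx=805.4, fy=409.8, cx=306.2, cy=229.5
Marker side s = 0.21 m; corners in marker frame (Z=0):
  M0 = (-0.1050, +0.1050, 0)
  M1 = (+0.1050, +0.1050, 0)
  M2 = (+0.1050, -0.1050, 0)
  M3 = (-0.1050, -0.1050, 0)
Detected image corners:
  c0 = (191.053710, 268.638655) px
  c1 = (499.135401, 279.017655) px
  c2 = (493.399653, 141.225872) px
  c3 = (218.483630, 129.966718) px
Planar DLT: solve 8×8 A·h = b for H (H[2,2]=1):
  H  [+1409.03731 -240.01364 +351.93482]
  H  [+66.48248 +547.87193 +200.84112]
  H  [+0.07251 -0.53909 +1.00000]
B = K⁻¹H; ‖b₁‖=1.727731, ‖b₂‖=1.727731; λ = 2/(‖b₁‖+‖b₂‖) = 0.578794, sign → tz>0 ⇒ λ=+0.578794
r₁ = λ·B[:,0] = (+0.99664,+0.07039,+0.04197); r₂ = λ·B[:,1] = (-0.05386,+0.94855,-0.31202)
r₃ = r₁×r₂ = (-0.06178,+0.30871,+0.94915); SVD([r₁ r₂ r₃]) → R = UVᵀ:
  R  [+0.99664 -0.05386 -0.06178]
  R  [+0.07039 +0.94855 +0.30871]
  R  [+0.04197 -0.31202 +0.94915]
t = (+0.03287, -0.04048, +0.57879) m
tr R = 2.894329; θ = arccos((tr R − 1)/2) = 0.326519 rad = 18.708°
axis k = ((R−Rᵀ)₃₂, (R−Rᵀ)₁₃, (R−Rᵀ)₂₁) / (2 sinθ) = (-0.967641, -0.161725, +0.193690)
rvec = θ·k = (-0.315953, -0.052806, +0.063243)

rvec=(-0.3160, -0.0528, 0.0632) tvec=(0.0329, -0.0405, 0.5788)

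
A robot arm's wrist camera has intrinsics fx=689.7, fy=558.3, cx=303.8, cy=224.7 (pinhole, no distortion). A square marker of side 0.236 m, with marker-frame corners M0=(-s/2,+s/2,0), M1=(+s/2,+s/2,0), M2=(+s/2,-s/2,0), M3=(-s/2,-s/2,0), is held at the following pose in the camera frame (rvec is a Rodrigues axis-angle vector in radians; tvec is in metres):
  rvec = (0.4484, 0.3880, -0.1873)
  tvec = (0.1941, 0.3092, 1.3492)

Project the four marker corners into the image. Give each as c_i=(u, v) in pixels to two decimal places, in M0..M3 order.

c0=(359.91, 389.01) c1=(473.87, 391.72) c2=(452.52, 310.89) c3=(332.41, 313.71)

Intrinsics K: fx=689.7, fy=558.3, cx=303.8, cy=224.7
Marker side s = 0.236 m; corners in marker frame (Z=0):
  M0 = (-0.1180, +0.1180, 0)
  M1 = (+0.1180, +0.1180, 0)
  M2 = (+0.1180, -0.1180, 0)
  M3 = (-0.1180, -0.1180, 0)
rvec = (0.4484, 0.3880, -0.1873), |rvec| = θ = 0.62184 rad = 35.629°
Rodrigues: sinθ=0.58253, 1−cosθ=0.18719; R = I + sinθ·[k]× + (1−cosθ)·[k]×²:
    [+0.91014 +0.25968 +0.32282]
    [-0.09124 +0.88568 -0.45524]
    [-0.40413 +0.38487 +0.82979]
t = (0.1941, 0.3092, 1.3492) m
M0: Pc = R·M0+t = (+0.11735, +0.42448, +1.44230); u = 689.7·(+0.11735)/1.44230 + 303.8 = 359.9141, v = 558.3·(+0.42448)/1.44230 + 224.7 = 389.0105
M1: Pc = R·M1+t = (+0.33214, +0.40294, +1.34693); u = 689.7·(+0.33214)/1.34693 + 303.8 = 473.8732, v = 558.3·(+0.40294)/1.34693 + 224.7 = 391.7201
M2: Pc = R·M2+t = (+0.27085, +0.19392, +1.25610); u = 689.7·(+0.27085)/1.25610 + 303.8 = 452.5209, v = 558.3·(+0.19392)/1.25610 + 224.7 = 310.8934
M3: Pc = R·M3+t = (+0.05606, +0.21546, +1.35147); u = 689.7·(+0.05606)/1.35147 + 303.8 = 332.4097, v = 558.3·(+0.21546)/1.35147 + 224.7 = 313.7057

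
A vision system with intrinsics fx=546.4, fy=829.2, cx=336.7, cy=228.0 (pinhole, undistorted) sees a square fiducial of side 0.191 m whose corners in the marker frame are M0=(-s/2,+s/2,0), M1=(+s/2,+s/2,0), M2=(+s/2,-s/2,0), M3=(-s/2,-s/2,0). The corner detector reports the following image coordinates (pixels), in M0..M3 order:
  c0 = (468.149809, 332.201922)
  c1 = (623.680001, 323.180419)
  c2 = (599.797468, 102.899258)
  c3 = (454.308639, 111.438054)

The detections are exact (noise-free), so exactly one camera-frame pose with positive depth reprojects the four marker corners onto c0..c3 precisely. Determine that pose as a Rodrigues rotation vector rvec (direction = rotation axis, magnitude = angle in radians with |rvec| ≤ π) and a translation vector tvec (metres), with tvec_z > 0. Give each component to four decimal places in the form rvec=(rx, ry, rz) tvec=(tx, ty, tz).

rvec=(-0.2446, 0.0064, -0.0380) tvec=(0.2534, -0.0119, 0.6941)

Intrinsics K: fx=546.4, fy=829.2, cx=336.7, cy=228.0
Marker side s = 0.191 m; corners in marker frame (Z=0):
  M0 = (-0.0955, +0.0955, 0)
  M1 = (+0.0955, +0.0955, 0)
  M2 = (+0.0955, -0.0955, 0)
  M3 = (-0.0955, -0.0955, 0)
Detected image corners:
  c0 = (468.149809, 332.201922) px
  c1 = (623.680001, 323.180419) px
  c2 = (599.797468, 102.899258) px
  c3 = (454.308639, 111.438054) px
Planar DLT: solve 8×8 A·h = b for H (H[2,2]=1):
  H  [+785.82555 -88.48172 +536.15216]
  H  [-46.45667 +1078.68707 +213.75606]
  H  [-0.00243 -0.34899 +1.00000]
B = K⁻¹H; ‖b₁‖=1.440754, ‖b₂‖=1.440754; λ = 2/(‖b₁‖+‖b₂‖) = 0.694081, sign → tz>0 ⇒ λ=+0.694081
r₁ = λ·B[:,0] = (+0.99926,-0.03842,-0.00169); r₂ = λ·B[:,1] = (+0.03687,+0.96952,-0.24223)
r₃ = r₁×r₂ = (+0.01095,+0.24199,+0.97022); SVD([r₁ r₂ r₃]) → R = UVᵀ:
  R  [+0.99926 +0.03687 +0.01095]
  R  [-0.03842 +0.96952 +0.24199]
  R  [-0.00169 -0.24223 +0.97022]
t = (+0.25336, -0.01192, +0.69408) m
tr R = 2.938996; θ = arccos((tr R − 1)/2) = 0.247622 rad = 14.188°
axis k = ((R−Rᵀ)₃₂, (R−Rᵀ)₁₃, (R−Rᵀ)₂₁) / (2 sinθ) = (-0.987798, +0.025776, -0.153592)
rvec = θ·k = (-0.244600, +0.006383, -0.038033)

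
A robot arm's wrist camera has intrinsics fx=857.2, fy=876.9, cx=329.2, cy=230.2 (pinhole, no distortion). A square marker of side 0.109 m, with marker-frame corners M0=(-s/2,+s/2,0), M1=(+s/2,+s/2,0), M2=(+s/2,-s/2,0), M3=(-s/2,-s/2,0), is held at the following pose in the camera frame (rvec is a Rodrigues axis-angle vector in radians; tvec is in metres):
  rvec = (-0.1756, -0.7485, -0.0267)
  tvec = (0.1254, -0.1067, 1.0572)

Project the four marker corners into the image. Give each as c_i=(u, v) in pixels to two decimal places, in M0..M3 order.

c0=(405.57, 182.45) c1=(463.44, 189.08) c2=(454.11, 104.28) c3=(396.49, 91.65)

Intrinsics K: fx=857.2, fy=876.9, cx=329.2, cy=230.2
Marker side s = 0.109 m; corners in marker frame (Z=0):
  M0 = (-0.0545, +0.0545, 0)
  M1 = (+0.0545, +0.0545, 0)
  M2 = (+0.0545, -0.0545, 0)
  M3 = (-0.0545, -0.0545, 0)
rvec = (-0.1756, -0.7485, -0.0267), |rvec| = θ = 0.76929 rad = 44.077°
Rodrigues: sinθ=0.69562, 1−cosθ=0.28159; R = I + sinθ·[k]× + (1−cosθ)·[k]×²:
    [+0.73308 +0.08668 -0.67460]
    [+0.03840 +0.98499 +0.16829]
    [+0.67906 -0.14928 +0.71875]
t = (0.1254, -0.1067, 1.0572) m
M0: Pc = R·M0+t = (+0.09017, -0.05511, +1.01206); u = 857.2·(+0.09017)/1.01206 + 329.2 = 405.5742, v = 876.9·(-0.05511)/1.01206 + 230.2 = 182.4490
M1: Pc = R·M1+t = (+0.17008, -0.05093, +1.08607); u = 857.2·(+0.17008)/1.08607 + 329.2 = 463.4360, v = 876.9·(-0.05093)/1.08607 + 230.2 = 189.0826
M2: Pc = R·M2+t = (+0.16063, -0.15829, +1.10234); u = 857.2·(+0.16063)/1.10234 + 329.2 = 454.1073, v = 876.9·(-0.15829)/1.10234 + 230.2 = 104.2830
M3: Pc = R·M3+t = (+0.08072, -0.16247, +1.02833); u = 857.2·(+0.08072)/1.02833 + 329.2 = 396.4895, v = 876.9·(-0.16247)/1.02833 + 230.2 = 91.6508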